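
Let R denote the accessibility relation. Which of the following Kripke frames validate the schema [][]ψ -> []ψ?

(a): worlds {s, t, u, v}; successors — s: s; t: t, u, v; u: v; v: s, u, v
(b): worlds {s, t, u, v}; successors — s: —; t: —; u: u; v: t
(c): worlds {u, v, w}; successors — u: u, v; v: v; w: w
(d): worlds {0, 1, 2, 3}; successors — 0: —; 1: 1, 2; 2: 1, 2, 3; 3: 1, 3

(a), (c), (d)

This is the axiom for density; its first-order frame correspondent is forall x forall y (Rxy -> exists z (Rxz & Rzy)).
(a): condition met.
(b): fails — Rvt but no z with Rvz and Rzt.
(c): condition met.
(d): condition met.
Valid on: (a), (c), (d).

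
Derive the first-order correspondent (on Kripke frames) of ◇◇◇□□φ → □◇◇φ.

This is a Sahlqvist (Geach-type) schema ◇^3□^2φ → □^1◇^2φ.
Minimal-valuation argument: fix x; take any y with xR^3y and any z with xR^1z. Set V(φ) to the set of worlds R-reachable from y in exactly 2 steps. Then □^2φ holds at y, so the antecedent holds at x; validity forces ◇^2φ at z, giving a w with zR^2w and yR^2w.
First-order correspondent: ∀x ∀y ∀z ((xR³y ∧ xRz) → ∃w (yR²w ∧ zR²w)).

∀x ∀y ∀z ((xR³y ∧ xRz) → ∃w (yR²w ∧ zR²w))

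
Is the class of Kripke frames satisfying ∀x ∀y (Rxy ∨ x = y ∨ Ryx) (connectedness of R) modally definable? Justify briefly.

Any modally definable frame class is closed under disjoint unions.
Take 4 disjoint single-world reflexive frames: each is trivially connected, but their disjoint union has 4 worlds with no edge between distinct components, so it is not connected.
So the class is not modally definable.

No — not modally definable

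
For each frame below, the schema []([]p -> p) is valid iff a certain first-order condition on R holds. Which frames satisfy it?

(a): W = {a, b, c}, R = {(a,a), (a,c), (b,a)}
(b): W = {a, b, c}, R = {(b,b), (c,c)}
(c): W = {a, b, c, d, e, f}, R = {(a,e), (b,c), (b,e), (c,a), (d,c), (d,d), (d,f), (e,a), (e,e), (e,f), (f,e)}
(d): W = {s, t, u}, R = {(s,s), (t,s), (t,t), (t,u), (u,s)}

This is the axiom for shift-reflexivity; its first-order frame correspondent is forall x forall y (Rxy -> Ryy).
(a): fails — Rac but not Rcc.
(b): condition met.
(c): fails — Rbc but not Rcc.
(d): fails — Rtu but not Ruu.

(b)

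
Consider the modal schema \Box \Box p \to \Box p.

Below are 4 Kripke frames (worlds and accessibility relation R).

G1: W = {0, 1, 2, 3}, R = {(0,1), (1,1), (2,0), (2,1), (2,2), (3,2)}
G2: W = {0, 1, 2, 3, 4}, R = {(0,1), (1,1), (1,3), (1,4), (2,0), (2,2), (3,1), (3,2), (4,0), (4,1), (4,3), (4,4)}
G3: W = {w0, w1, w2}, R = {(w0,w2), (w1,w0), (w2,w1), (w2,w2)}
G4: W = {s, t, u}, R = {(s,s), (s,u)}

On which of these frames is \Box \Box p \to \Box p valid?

G1, G2, G4

Frame correspondent (Sahlqvist): \forall x \forall y (Rxy \to \exists z (Rxz \wedge Rzy)) — i.e. density.
G1: condition met.
G2: condition met.
G3: fails — Rw1w0 but no z with Rw1z and Rzw0.
G4: condition met.
Valid on: G1, G2, G4.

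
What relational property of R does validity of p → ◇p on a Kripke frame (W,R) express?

This is a form of the T axiom.
Its frame correspondent is reflexivity — ∀x Rxx.

reflexivity: ∀x Rxx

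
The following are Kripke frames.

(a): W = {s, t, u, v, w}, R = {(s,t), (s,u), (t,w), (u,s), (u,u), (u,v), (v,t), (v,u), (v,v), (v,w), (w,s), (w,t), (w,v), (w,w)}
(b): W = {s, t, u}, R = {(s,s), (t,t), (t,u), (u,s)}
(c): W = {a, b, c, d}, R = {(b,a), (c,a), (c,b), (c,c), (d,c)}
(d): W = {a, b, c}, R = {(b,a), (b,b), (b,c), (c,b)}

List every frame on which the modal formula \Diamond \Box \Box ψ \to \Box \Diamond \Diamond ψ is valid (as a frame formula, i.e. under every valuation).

(a), (b)

Frame correspondent (Sahlqvist): \forall x \forall y \forall z ((xRy \wedge xRz) \to \exists w (y R^2 w \wedge z R^2 w)) — i.e. a generalized confluence (Geach) condition.
(a): satisfies the condition.
(b): satisfies the condition.
(c): fails — bRa, bRa but no w with aR²w and aR²w.
(d): fails — bRa, bRa but no w with aR²w and aR²w.
Valid on: (a), (b).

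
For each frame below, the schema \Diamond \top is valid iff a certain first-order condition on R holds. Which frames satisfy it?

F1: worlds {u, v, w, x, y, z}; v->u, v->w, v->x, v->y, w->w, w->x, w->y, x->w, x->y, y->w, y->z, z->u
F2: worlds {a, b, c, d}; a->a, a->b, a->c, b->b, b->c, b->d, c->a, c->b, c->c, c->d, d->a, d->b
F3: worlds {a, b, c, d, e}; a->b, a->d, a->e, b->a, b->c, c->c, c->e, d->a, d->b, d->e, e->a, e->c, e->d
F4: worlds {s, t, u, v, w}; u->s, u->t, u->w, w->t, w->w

F2, F3

Frame correspondent (Sahlqvist): \forall x \exists y Rxy — i.e. seriality.
F1: fails — world u has no successor.
F2: ✓.
F3: ✓.
F4: fails — world s has no successor.
Valid on: F2, F3.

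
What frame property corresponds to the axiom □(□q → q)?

shift-reflexivity

This is the T□ axiom.
It corresponds to shift-reflexivity: ∀x ∀y (Rxy → Ryy).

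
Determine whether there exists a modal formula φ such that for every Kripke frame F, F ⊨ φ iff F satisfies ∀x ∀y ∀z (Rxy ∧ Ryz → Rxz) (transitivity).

The condition is transitivity. A defining modal formula is □q → □□q.

Yes, by □q → □□q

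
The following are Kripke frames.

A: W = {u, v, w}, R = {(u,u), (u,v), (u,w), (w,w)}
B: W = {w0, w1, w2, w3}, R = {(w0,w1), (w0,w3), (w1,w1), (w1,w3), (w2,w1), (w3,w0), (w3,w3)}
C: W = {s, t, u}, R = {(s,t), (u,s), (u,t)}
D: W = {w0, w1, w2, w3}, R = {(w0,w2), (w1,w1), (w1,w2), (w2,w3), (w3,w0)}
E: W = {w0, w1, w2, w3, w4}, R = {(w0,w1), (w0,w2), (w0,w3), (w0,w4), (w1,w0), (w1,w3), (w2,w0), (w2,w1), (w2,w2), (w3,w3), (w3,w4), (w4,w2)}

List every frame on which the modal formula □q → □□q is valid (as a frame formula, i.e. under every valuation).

The schema corresponds to transitivity: ∀x ∀y ∀z (Rxy ∧ Ryz → Rxz).
A: ✓.
B: fails — Rw1w3 and Rw3w0 but not Rw1w0.
C: ✓.
D: fails — Rw1w2 and Rw2w3 but not Rw1w3.
E: fails — Rw1w0 and Rw0w4 but not Rw1w4.

A, C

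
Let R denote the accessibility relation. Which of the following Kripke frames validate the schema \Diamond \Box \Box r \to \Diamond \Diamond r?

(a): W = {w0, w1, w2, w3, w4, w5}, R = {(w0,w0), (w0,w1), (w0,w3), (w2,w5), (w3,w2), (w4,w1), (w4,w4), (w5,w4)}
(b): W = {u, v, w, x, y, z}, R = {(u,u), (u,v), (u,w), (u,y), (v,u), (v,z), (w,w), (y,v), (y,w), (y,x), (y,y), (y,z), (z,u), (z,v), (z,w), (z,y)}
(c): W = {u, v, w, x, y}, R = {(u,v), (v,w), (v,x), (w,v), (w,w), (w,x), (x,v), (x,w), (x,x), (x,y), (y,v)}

Frame correspondent (Sahlqvist): \forall x \forall y (xRy \to \exists w (y R^2 w \wedge x R^2 w)) — i.e. a generalized confluence (Geach) condition.
(a): fails — w0Rw1 but no w with w1R²w and w0R²w.
(b): fails — yRx but no t with xR²t and yR²t.
(c): satisfies the condition.
Valid on: (c).

(c)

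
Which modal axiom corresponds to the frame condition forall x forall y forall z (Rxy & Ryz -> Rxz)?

□p → □□p

The condition is transitivity. The 4 schema □p → □□p defines it.
Suppose □p→□□p is valid. Take Rxy, Ryz and set V(p)={w : Rxw}. Then □p at x, so □□p at x, so □p at y, so p at z, i.e. Rxz.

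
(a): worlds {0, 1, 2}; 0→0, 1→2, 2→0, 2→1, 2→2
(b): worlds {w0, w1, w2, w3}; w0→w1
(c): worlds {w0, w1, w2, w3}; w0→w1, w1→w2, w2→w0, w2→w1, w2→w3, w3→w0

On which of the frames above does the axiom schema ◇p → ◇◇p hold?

This is the axiom for a generalized confluence (Geach) condition; its first-order frame correspondent is ∀x ∀y (xRy → ∃w (y = w ∧ xR²w)).
(a): condition met.
(b): fails — w0Rw1 but no w with w1=w and w0R²w.
(c): fails — w0Rw1 but no w with w1=w and w0R²w.
Valid on: (a).

(a)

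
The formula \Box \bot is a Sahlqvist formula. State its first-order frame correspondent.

□⊥ is valid iff no world has any successor (otherwise □⊥ fails at any world with one).

emptiness of R: \forall x \forall y \neg Rxy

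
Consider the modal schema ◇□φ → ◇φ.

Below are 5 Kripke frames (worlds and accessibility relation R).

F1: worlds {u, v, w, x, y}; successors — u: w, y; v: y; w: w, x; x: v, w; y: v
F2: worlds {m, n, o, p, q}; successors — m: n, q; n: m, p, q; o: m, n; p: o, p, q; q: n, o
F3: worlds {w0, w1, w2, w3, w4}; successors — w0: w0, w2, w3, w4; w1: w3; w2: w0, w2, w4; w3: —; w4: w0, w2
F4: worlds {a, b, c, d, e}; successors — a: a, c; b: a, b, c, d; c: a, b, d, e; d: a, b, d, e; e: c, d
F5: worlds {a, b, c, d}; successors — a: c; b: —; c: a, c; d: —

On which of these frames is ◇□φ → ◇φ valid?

F4, F5

Frame correspondent (Sahlqvist): ∀x ∀y (xRy → ∃w (yRw ∧ xRw)) — i.e. a generalized confluence (Geach) condition.
F1: fails — uRy but no t with yRt and uRt.
F2: fails — nRq but no w with qRw and nRw.
F3: fails — w0Rw3 but no w with w3Rw and w0Rw.
F4: holds.
F5: holds.
Valid on: F4, F5.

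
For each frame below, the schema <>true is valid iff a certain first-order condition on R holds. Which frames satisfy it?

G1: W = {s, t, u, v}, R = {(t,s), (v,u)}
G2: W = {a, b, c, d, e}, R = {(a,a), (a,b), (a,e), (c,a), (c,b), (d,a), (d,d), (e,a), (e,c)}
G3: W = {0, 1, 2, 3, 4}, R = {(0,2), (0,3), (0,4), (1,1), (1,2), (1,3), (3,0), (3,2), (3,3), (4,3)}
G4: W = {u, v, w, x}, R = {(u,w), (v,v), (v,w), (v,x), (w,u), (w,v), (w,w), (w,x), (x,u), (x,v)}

G4

This is the axiom for seriality; its first-order frame correspondent is forall x exists y Rxy.
G1: fails — world s has no successor.
G2: fails — world b has no successor.
G3: fails — world 2 has no successor.
G4: ✓.
Valid on: G4.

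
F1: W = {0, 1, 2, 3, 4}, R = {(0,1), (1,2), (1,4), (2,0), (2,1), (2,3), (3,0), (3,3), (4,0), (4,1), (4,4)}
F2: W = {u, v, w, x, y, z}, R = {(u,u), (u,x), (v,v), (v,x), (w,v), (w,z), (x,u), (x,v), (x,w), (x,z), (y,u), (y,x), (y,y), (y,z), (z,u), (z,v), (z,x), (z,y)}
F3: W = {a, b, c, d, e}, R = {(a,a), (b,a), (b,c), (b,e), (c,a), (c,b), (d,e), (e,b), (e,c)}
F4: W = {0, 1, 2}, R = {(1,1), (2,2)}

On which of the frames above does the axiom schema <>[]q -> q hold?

Frame correspondent (Sahlqvist): forall x forall y (Rxy -> Ryx) — i.e. symmetry.
F1: fails — R01 but not R10.
F2: fails — Rxw but not Rwx.
F3: fails — Rec but not Rce.
F4: condition met.

F4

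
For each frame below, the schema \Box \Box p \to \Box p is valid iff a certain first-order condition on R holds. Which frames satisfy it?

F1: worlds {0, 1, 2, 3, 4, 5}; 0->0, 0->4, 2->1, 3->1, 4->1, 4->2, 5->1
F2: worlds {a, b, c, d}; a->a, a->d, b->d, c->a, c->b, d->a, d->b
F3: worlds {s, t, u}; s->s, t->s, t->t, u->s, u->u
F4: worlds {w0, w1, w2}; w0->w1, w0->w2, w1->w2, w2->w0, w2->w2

The schema corresponds to density: \forall x \forall y (Rxy \to \exists z (Rxz \wedge Rzy)).
F1: fails — R31 but no z with R3z and Rz1.
F2: fails — Rcb but no z with Rcz and Rzb.
F3: satisfies the condition.
F4: fails — Rw0w1 but no z with Rw0z and Rzw1.
Valid on: F3.

F3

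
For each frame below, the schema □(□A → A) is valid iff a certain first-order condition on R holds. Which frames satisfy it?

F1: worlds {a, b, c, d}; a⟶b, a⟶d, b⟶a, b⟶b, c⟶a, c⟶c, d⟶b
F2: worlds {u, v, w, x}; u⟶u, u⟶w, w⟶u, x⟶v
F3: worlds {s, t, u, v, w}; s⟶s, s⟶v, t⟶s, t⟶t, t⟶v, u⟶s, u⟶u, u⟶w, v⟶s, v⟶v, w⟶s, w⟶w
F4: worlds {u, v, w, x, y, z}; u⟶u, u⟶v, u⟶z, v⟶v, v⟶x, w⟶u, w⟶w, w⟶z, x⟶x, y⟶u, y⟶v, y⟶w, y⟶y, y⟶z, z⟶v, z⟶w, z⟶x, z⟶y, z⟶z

F3, F4

Frame correspondent (Sahlqvist): ∀x ∀y (Rxy → Ryy) — i.e. shift-reflexivity.
F1: fails — Rba but not Raa.
F2: fails — Ruw but not Rww.
F3: ✓.
F4: ✓.
Valid on: F3, F4.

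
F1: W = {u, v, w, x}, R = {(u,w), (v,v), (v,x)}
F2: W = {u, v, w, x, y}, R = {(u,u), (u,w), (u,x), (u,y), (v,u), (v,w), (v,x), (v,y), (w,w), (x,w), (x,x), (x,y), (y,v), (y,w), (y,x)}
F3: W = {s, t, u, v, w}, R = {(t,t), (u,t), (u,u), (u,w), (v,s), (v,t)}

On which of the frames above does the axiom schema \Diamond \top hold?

This is the axiom for seriality; its first-order frame correspondent is \forall x \exists y Rxy.
F1: fails — world w has no successor.
F2: satisfies the condition.
F3: fails — world s has no successor.
Valid on: F2.

F2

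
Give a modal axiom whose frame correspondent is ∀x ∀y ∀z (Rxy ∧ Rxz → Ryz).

This is the Euclidean property; the standard corresponding axiom is 5: ◇s → □◇s.
Suppose ◇s→□◇s is valid. Take Rxy, Rxz and set V(s)={y}. Then ◇s at x, so □◇s at x, so ◇s at z, so some w with Rzw has s; w=y, i.e. Rzy. By symmetry of the argument, Ryz.

◇s → □◇s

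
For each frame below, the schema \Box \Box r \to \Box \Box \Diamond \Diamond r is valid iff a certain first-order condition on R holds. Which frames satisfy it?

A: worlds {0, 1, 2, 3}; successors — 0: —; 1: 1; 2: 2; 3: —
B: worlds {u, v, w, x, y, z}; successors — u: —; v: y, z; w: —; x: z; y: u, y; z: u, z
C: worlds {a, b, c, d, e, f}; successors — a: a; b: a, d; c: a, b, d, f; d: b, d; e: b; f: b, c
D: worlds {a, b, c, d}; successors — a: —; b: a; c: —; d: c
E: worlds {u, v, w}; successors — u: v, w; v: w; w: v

Frame correspondent (Sahlqvist): \forall x \forall z (x R^2 z \to \exists w (x R^2 w \wedge z R^2 w)) — i.e. a generalized confluence (Geach) condition.
A: condition met.
B: fails — vR²u but no t with vR²t and uR²t.
C: condition met.
D: condition met.
E: condition met.
Valid on: A, C, D, E.

A, C, D, E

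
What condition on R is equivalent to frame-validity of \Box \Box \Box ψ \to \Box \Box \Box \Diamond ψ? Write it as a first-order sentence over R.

\forall x \forall z (x R^3 z \to \exists w (x R^3 w \wedge zRw))

This is a Sahlqvist (Geach-type) schema ◇^0□^3ψ → □^3◇^1ψ.
Minimal-valuation argument: fix x; take any y with xR^0y and any z with xR^3z. Set V(ψ) to the set of worlds R-reachable from y in exactly 3 steps. Then □^3ψ holds at y, so the antecedent holds at x; validity forces ◇^1ψ at z, giving a w with zR^1w and yR^3w.
First-order correspondent: \forall x \forall z (x R^3 z \to \exists w (x R^3 w \wedge zRw)).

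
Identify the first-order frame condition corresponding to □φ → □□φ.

transitivity: ∀x ∀y ∀z (Rxy ∧ Ryz → Rxz)

Suppose □φ→□□φ is valid. Take Rxy, Ryz and set V(φ)={w : Rxw}. Then □φ at x, so □□φ at x, so □φ at y, so φ at z, i.e. Rxz.
Conversely, on a frame with transitivity the schema holds at every world under every valuation.
Frame condition: ∀x ∀y ∀z (Rxy ∧ Ryz → Rxz).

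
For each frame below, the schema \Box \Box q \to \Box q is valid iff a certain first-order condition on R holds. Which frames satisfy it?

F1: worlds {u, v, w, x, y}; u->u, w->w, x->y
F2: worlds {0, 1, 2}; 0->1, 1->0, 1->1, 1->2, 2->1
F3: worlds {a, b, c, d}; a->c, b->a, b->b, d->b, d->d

The schema corresponds to density: \forall x \forall y (Rxy \to \exists z (Rxz \wedge Rzy)).
F1: fails — Rxy but no z with Rxz and Rzy.
F2: holds.
F3: fails — Rac but no z with Raz and Rzc.

F2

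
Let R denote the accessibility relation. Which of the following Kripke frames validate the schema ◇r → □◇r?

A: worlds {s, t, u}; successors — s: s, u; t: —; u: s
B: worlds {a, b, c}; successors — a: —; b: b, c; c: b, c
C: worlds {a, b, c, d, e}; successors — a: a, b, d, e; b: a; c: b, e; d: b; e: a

B

This is the axiom for the Euclidean property; its first-order frame correspondent is ∀x ∀y ∀z (Rxy ∧ Rxz → Ryz).
A: fails — Rsu and Rsu but not Ruu.
B: ✓.
C: fails — Rab and Rab but not Rbb.
Valid on: B.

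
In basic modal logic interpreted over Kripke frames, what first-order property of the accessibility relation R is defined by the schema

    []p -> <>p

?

Suppose □p→◇p is valid. At any x set V(p)=W. Then □p at x, so ◇p at x, so x has a successor.

seriality: forall x exists y Rxy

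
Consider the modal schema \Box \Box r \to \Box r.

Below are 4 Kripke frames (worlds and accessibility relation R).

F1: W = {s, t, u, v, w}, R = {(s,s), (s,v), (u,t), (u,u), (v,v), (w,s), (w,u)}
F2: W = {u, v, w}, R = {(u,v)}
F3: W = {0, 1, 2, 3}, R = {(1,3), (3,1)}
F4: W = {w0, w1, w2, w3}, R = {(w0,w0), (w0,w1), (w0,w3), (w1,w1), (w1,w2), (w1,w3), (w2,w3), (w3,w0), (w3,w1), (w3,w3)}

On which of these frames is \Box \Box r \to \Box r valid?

F1, F4

This is the axiom for density; its first-order frame correspondent is \forall x \forall y (Rxy \to \exists z (Rxz \wedge Rzy)).
F1: condition met.
F2: fails — Ruv but no z with Ruz and Rzv.
F3: fails — R31 but no z with R3z and Rz1.
F4: condition met.
Valid on: F1, F4.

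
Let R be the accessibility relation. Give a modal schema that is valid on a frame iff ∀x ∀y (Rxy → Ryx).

The condition is symmetry. The B schema p → □◇p defines it.
Suppose p→□◇p is valid. Take Rxy and set V(p)={x}. Then p at x, so □◇p at x, so ◇p at y, so some z with Ryz has p; z=x, i.e. Ryx.

p → □◇p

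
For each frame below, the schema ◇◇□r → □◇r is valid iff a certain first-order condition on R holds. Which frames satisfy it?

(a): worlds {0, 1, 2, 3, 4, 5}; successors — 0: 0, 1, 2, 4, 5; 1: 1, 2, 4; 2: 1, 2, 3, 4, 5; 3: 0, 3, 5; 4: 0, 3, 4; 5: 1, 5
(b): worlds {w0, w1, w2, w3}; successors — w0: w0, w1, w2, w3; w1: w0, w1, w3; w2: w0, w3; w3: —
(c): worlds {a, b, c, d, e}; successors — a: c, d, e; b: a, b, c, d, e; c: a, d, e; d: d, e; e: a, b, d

(c)

This is the axiom for a generalized confluence (Geach) condition; its first-order frame correspondent is ∀x ∀y ∀z ((xR²y ∧ xRz) → ∃w (yRw ∧ zRw)).
(a): fails — 0R²3, 0R1 but no w with 3Rw and 1Rw.
(b): fails — w0R²w0, w0Rw3 but no w with w0Rw and w3Rw.
(c): ✓.
Valid on: (c).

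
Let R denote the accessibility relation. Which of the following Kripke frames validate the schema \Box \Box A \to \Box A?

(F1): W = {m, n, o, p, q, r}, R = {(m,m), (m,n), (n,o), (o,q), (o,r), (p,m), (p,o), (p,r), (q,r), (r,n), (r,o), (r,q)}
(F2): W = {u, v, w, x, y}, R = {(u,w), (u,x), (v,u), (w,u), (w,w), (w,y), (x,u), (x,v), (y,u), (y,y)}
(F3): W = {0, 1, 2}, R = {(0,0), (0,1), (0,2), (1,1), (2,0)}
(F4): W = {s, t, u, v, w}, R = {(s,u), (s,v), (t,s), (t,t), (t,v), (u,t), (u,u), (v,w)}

(F3)

This is the axiom for density; its first-order frame correspondent is \forall x \forall y (Rxy \to \exists z (Rxz \wedge Rzy)).
(F1): fails — Rrn but no z with Rrz and Rzn.
(F2): fails — Rvu but no z with Rvz and Rzu.
(F3): satisfies the condition.
(F4): fails — Rvw but no z with Rvz and Rzw.
Valid on: (F3).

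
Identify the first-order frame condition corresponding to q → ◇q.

reflexivity: ∀x Rxx

This is frame-equivalent to □q → q (substitute ¬q for q and contrapose).
Suppose □q→q is valid. At any x set V(q)={w : Rxw}. Then □q holds at x, so q holds at x, i.e. Rxx.
Conversely, any frame satisfying ∀x Rxx validates the schema.
Frame condition: ∀x Rxx.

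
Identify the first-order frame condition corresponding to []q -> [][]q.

Suppose □q→□□q is valid. Take Rxy, Ryz and set V(q)={w : Rxw}. Then □q at x, so □□q at x, so □q at y, so q at z, i.e. Rxz.
Conversely, on a frame with transitivity the schema holds at every world under every valuation.
Frame condition: forall x forall y forall z (Rxy & Ryz -> Rxz).

Transitivity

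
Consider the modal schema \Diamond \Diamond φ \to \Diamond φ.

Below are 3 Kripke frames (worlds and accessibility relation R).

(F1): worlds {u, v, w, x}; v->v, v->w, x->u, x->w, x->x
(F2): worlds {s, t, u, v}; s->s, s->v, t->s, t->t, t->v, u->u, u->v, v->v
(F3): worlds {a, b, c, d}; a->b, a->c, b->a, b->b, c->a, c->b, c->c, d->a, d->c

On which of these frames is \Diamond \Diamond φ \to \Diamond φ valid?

(F1), (F2)

This is the axiom for transitivity; its first-order frame correspondent is \forall x \forall y \forall z (Rxy \wedge Ryz \to Rxz).
(F1): ✓.
(F2): ✓.
(F3): fails — Rdc and Rcb but not Rdb.
Valid on: (F1), (F2).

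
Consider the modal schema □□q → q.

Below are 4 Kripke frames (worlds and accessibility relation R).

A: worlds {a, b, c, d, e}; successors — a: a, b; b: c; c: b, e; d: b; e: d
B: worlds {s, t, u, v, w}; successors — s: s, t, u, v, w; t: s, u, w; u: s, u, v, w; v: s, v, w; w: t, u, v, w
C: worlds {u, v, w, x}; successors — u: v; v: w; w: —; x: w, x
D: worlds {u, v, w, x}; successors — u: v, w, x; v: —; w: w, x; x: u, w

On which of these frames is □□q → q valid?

B

Frame correspondent (Sahlqvist): ∀x ∃w (xR²w ∧ x = w) — i.e. a generalized confluence (Geach) condition.
A: fails — at d but no w with dR²w and d=w.
B: holds.
C: fails — at u but no t with uR²t and u=t.
D: fails — at v but no t with vR²t and v=t.
Valid on: B.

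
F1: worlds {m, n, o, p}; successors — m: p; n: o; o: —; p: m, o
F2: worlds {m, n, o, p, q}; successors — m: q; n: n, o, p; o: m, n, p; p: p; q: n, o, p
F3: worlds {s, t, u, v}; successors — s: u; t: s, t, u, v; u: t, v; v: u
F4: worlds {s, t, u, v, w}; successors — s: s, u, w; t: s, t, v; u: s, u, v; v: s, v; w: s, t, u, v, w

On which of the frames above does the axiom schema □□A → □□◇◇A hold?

The schema corresponds to a generalized confluence (Geach) condition: ∀x ∀z (xR²z → ∃w (xR²w ∧ zR²w)).
F1: fails — mR²o but no w with mR²w and oR²w.
F2: condition met.
F3: condition met.
F4: condition met.
Valid on: F2, F3, F4.

F2, F3, F4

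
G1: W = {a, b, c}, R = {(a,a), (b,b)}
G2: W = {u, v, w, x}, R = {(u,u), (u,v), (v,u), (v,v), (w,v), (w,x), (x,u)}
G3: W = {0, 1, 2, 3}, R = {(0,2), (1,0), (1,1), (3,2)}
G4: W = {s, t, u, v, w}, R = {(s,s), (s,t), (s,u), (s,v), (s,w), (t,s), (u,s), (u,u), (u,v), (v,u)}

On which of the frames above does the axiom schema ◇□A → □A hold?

This is the axiom for the Euclidean property; its first-order frame correspondent is ∀x ∀y ∀z (Rxy ∧ Rxz → Ryz).
G1: condition met.
G2: fails — Rwx and Rwx but not Rxx.
G3: fails — R02 and R02 but not R22.
G4: fails — Rsv and Rsv but not Rvv.
Valid on: G1.

G1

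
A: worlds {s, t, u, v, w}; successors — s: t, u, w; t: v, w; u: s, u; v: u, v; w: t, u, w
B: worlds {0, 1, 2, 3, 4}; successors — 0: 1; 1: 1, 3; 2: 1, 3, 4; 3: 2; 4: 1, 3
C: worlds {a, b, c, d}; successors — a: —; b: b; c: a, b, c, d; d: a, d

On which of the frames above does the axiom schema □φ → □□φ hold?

This is the axiom for transitivity; its first-order frame correspondent is ∀x ∀y ∀z (Rxy ∧ Ryz → Rxz).
A: fails — Rwt and Rtv but not Rwv.
B: fails — R32 and R23 but not R33.
C: satisfies the condition.

C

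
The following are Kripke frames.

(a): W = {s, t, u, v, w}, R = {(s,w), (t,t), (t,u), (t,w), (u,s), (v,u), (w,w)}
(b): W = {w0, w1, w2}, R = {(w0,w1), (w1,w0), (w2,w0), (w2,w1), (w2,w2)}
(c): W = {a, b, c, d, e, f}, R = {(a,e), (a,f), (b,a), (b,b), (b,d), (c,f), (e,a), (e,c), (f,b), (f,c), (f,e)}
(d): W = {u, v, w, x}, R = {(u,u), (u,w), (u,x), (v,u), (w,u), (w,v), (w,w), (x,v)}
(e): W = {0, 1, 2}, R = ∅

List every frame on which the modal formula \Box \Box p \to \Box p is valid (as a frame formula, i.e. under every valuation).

This is the axiom for density; its first-order frame correspondent is \forall x \forall y (Rxy \to \exists z (Rxz \wedge Rzy)).
(a): fails — Rus but no z with Ruz and Rzs.
(b): fails — Rw1w0 but no z with Rw1z and Rzw0.
(c): fails — Rcf but no z with Rcz and Rzf.
(d): fails — Rxv but no z with Rxz and Rzv.
(e): ✓.

(e)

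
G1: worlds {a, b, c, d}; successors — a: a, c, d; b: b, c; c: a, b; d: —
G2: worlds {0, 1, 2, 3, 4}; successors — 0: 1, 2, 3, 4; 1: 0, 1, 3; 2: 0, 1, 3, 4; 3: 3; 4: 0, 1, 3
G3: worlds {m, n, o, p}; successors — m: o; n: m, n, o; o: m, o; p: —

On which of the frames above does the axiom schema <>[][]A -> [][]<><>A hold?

Frame correspondent (Sahlqvist): forall x forall y forall z ((xRy & x R^2 z) -> exists w (y R^2 w & z R^2 w)) — i.e. a generalized confluence (Geach) condition.
G1: fails — aRa, aR²d but no w with aR²w and dR²w.
G2: ✓.
G3: ✓.

G2, G3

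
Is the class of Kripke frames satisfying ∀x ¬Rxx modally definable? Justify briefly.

Any modally definable frame class is closed under surjective bounded morphisms.
The 3-cycle (worlds w0,w1,w2 with w0→w1→w2→w0) is irreflexive, and the map sending every world to a single reflexive point • is a surjective bounded morphism (forth: every edge maps to (•,•); back: every world has a successor). So any modal formula valid on the 3-cycle is also valid on the reflexive point, which is not irreflexive.
So the class is not modally definable.

No — not modally definable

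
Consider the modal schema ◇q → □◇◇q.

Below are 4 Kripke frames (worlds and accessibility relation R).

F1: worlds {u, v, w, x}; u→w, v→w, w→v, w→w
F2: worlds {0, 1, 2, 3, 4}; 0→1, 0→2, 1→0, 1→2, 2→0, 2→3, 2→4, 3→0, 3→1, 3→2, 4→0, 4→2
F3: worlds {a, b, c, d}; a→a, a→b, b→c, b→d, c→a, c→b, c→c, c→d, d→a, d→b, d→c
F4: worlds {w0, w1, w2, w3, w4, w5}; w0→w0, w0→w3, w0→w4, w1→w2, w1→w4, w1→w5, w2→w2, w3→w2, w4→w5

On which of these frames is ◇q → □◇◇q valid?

The schema corresponds to a generalized confluence (Geach) condition: ∀x ∀y ∀z ((xRy ∧ xRz) → ∃w (y = w ∧ zR²w)).
F1: satisfies the condition.
F2: fails — 3R1, 3R0 but no w with 1=w and 0R²w.
F3: satisfies the condition.
F4: fails — w0Rw0, w0Rw3 but no w with w0=w and w3R²w.
Valid on: F1, F3.

F1, F3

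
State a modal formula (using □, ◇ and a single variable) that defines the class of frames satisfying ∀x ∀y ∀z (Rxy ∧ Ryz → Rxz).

A defining formula is □s → □□s (the 4 axiom).
Suppose □s→□□s is valid. Take Rxy, Ryz and set V(s)={w : Rxw}. Then □s at x, so □□s at x, so □s at y, so s at z, i.e. Rxz.

□s → □□s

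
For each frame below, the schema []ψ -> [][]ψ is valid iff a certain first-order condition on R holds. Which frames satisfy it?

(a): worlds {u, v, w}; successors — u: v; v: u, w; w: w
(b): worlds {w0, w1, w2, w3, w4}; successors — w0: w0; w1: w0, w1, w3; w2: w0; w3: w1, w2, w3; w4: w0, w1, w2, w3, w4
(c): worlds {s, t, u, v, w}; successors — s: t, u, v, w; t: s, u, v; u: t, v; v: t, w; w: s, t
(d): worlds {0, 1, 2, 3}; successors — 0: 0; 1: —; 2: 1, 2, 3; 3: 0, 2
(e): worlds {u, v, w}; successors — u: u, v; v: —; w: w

(e)

The schema corresponds to transitivity: forall x forall y forall z (Rxy & Ryz -> Rxz).
(a): fails — Ruv and Rvu but not Ruu.
(b): fails — Rw3w1 and Rw1w0 but not Rw3w0.
(c): fails — Ruv and Rvw but not Ruw.
(d): fails — R32 and R23 but not R33.
(e): condition met.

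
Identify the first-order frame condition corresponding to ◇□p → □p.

The Euclidean property

Equivalently (dual form): ◇p → □◇p.
Suppose ◇p→□◇p is valid. Take Rxy, Rxz and set V(p)={y}. Then ◇p at x, so □◇p at x, so ◇p at z, so some w with Rzw has p; w=y, i.e. Rzy. By symmetry of the argument, Ryz.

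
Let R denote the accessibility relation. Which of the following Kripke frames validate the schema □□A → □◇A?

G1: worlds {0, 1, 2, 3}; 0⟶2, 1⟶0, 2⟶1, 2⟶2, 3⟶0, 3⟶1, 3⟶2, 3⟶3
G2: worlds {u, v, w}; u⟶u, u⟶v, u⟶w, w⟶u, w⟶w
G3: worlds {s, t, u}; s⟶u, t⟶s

G1

The schema corresponds to a generalized confluence (Geach) condition: ∀x ∀z (xRz → ∃w (xR²w ∧ zRw)).
G1: holds.
G2: fails — uRv but no t with uR²t and vRt.
G3: fails — sRu but no w with sR²w and uRw.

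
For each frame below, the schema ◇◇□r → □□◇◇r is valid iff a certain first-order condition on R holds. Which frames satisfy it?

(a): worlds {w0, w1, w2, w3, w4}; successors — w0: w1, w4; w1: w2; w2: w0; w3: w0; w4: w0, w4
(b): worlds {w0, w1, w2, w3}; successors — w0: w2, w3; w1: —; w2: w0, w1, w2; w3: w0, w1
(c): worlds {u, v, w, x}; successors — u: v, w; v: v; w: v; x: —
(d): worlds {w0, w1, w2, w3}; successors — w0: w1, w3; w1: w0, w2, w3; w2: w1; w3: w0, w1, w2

(c)

Frame correspondent (Sahlqvist): ∀x ∀y ∀z ((xR²y ∧ xR²z) → ∃w (yRw ∧ zR²w)) — i.e. a generalized confluence (Geach) condition.
(a): fails — w0R²w2, w0R²w2 but no w with w2Rw and w2R²w.
(b): fails — w0R²w0, w0R²w1 but no w with w0Rw and w1R²w.
(c): condition met.
(d): fails — w0R²w2, w0R²w2 but no w with w2Rw and w2R²w.
Valid on: (c).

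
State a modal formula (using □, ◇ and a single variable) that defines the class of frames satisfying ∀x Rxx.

□s → s

A defining formula is □s → s (the T axiom).
Suppose □s→s is valid. At any x set V(s)={w : Rxw}. Then □s holds at x, so s holds at x, i.e. Rxx.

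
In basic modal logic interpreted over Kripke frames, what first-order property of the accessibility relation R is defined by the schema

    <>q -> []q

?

partial functionality

Suppose ◇q→□q is valid. Take Rxy, Rxz and set V(q)={y}. Then ◇q at x, so □q at x, so q at z, i.e. z=y.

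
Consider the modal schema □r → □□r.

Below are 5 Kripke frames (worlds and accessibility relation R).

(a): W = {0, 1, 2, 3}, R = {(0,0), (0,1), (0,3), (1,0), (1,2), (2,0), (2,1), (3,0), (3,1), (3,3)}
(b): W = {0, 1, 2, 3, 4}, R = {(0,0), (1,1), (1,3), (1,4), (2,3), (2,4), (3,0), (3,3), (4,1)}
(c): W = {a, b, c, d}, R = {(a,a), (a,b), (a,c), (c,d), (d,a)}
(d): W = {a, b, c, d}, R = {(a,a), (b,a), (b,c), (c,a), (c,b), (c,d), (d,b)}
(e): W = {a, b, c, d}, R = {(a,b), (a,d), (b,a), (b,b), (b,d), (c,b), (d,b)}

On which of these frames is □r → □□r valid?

none

The schema corresponds to transitivity: ∀x ∀y ∀z (Rxy ∧ Ryz → Rxz).
(a): fails — R10 and R01 but not R11.
(b): fails — R23 and R30 but not R20.
(c): fails — Rcd and Rda but not Rca.
(d): fails — Rbc and Rcd but not Rbd.
(e): fails — Rab and Rba but not Raa.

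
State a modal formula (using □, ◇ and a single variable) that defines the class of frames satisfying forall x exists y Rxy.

□s → ◇s

The condition is seriality. The D schema □s → ◇s defines it.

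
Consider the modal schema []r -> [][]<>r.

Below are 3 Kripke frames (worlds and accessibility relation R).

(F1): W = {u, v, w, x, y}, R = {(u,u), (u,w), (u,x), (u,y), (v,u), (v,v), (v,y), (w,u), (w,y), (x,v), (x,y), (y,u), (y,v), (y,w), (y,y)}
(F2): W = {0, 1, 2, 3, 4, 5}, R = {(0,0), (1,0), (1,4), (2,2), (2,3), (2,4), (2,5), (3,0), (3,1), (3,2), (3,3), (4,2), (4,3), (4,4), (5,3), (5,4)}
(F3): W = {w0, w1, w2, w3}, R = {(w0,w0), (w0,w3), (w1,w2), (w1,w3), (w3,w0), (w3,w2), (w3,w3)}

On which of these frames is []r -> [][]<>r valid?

Frame correspondent (Sahlqvist): forall x forall z (x R^2 z -> exists w (xRw & zRw)) — i.e. a generalized confluence (Geach) condition.
(F1): ✓.
(F2): fails — 2R²0 but no w with 2Rw and 0Rw.
(F3): fails — w0R²w2 but no w with w0Rw and w2Rw.
Valid on: (F1).

(F1)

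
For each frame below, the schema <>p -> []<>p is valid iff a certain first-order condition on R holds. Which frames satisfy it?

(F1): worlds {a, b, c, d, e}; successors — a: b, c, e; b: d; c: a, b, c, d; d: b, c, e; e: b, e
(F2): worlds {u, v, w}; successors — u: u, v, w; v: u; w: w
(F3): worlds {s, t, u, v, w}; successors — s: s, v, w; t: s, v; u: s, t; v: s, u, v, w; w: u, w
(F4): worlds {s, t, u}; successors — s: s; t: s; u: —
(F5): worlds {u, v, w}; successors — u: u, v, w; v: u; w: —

(F4)

The schema corresponds to the Euclidean property: forall x forall y forall z (Rxy & Rxz -> Ryz).
(F1): fails — Rab and Rab but not Rbb.
(F2): fails — Ruv and Ruv but not Rvv.
(F3): fails — Rsw and Rsv but not Rwv.
(F4): ✓.
(F5): fails — Ruv and Ruv but not Rvv.
Valid on: (F4).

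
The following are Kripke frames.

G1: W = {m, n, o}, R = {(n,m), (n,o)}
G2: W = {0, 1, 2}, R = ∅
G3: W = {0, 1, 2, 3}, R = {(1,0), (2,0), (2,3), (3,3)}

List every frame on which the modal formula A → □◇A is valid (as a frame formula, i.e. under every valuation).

G2

This is the axiom for symmetry; its first-order frame correspondent is ∀x ∀y (Rxy → Ryx).
G1: fails — Rno but not Ron.
G2: satisfies the condition.
G3: fails — R10 but not R01.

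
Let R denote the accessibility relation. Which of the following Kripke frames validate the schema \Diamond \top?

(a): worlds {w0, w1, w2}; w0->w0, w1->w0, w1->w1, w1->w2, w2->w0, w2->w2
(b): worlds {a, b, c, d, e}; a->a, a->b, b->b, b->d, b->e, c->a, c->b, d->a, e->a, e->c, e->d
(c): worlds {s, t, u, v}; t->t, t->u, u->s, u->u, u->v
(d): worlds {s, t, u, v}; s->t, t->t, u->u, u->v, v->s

This is the axiom for seriality; its first-order frame correspondent is \forall x \exists y Rxy.
(a): satisfies the condition.
(b): satisfies the condition.
(c): fails — world s has no successor.
(d): satisfies the condition.
Valid on: (a), (b), (d).

(a), (b), (d)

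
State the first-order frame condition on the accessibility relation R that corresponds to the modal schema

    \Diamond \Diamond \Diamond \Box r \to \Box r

This is a Sahlqvist (Geach-type) schema ◇^3□^1r → □^1◇^0r.
Minimal-valuation argument: fix x; take any y with xR^3y and any z with xR^1z. Set V(r) to the set of worlds R-reachable from y in exactly 1 step. Then □^1r holds at y, so the antecedent holds at x; validity forces ◇^0r at z, giving a w with zR^0w and yR^1w.
First-order correspondent: \forall x \forall y \forall z ((x R^3 y \wedge xRz) \to \exists w (yRw \wedge z = w)).

\forall x \forall y \forall z ((x R^3 y \wedge xRz) \to \exists w (yRw \wedge z = w))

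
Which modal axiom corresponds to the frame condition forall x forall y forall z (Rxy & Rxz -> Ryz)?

A defining formula is ◇p → □◇p (the 5 axiom).
Suppose ◇p→□◇p is valid. Take Rxy, Rxz and set V(p)={y}. Then ◇p at x, so □◇p at x, so ◇p at z, so some w with Rzw has p; w=y, i.e. Rzy. By symmetry of the argument, Ryz.

◇p → □◇p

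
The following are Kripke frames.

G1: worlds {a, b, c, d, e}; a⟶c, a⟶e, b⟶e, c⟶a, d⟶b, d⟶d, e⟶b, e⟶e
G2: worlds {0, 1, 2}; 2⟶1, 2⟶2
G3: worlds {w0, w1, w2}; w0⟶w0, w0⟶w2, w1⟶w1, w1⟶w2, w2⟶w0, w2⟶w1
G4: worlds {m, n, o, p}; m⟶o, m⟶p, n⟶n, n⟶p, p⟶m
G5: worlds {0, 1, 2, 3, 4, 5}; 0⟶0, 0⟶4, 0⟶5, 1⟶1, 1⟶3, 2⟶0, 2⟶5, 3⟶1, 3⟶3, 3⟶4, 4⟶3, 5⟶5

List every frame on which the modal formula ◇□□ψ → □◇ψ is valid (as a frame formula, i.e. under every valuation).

G3

The schema corresponds to a generalized confluence (Geach) condition: ∀x ∀y ∀z ((xRy ∧ xRz) → ∃w (yR²w ∧ zRw)).
G1: fails — aRc, aRc but no w with cR²w and cRw.
G2: fails — 2R1, 2R1 but no w with 1R²w and 1Rw.
G3: ✓.
G4: fails — mRo, mRo but no w with oR²w and oRw.
G5: fails — 0R4, 0R5 but no w with 4R²w and 5Rw.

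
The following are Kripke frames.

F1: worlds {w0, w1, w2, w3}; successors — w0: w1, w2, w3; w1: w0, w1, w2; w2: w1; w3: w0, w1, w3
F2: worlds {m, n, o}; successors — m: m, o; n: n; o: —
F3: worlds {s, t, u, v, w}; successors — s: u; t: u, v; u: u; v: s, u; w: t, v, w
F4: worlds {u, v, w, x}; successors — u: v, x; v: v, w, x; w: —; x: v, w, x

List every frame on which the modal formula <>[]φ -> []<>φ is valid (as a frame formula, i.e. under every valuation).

This is the axiom for convergence; its first-order frame correspondent is forall x forall y forall z (Rxy & Rxz -> exists w (Ryw & Rzw)).
F1: ✓.
F2: fails — Rmo and Rmo but o and o have no common successor.
F3: fails — Rww and Rwv but w and v have no common successor.
F4: fails — Rvv and Rvw but v and w have no common successor.
Valid on: F1.

F1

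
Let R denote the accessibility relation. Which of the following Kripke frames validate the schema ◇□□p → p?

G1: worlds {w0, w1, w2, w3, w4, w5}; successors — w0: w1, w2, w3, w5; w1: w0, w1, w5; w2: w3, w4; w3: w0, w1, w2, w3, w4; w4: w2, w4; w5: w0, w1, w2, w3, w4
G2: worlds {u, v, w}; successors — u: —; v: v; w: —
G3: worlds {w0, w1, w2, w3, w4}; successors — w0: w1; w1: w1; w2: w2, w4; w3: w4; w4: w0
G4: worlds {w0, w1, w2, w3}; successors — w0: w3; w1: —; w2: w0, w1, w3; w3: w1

G2

Frame correspondent (Sahlqvist): ∀x ∀y (xRy → ∃w (yR²w ∧ x = w)) — i.e. a generalized confluence (Geach) condition.
G1: fails — w5Rw2 but no w with w2R²w and w5=w.
G2: condition met.
G3: fails — w0Rw1 but no w with w1R²w and w0=w.
G4: fails — w0Rw3 but no w with w3R²w and w0=w.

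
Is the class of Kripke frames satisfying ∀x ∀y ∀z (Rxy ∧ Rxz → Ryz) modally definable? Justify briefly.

This is a Sahlqvist condition; the 5 axiom ◇q → □◇q defines it.
Suppose ◇q→□◇q is valid. Take Rxy, Rxz and set V(q)={y}. Then ◇q at x, so □◇q at x, so ◇q at z, so some w with Rzw has q; w=y, i.e. Rzy. By symmetry of the argument, Ryz.

Yes — defined by ◇q → □◇q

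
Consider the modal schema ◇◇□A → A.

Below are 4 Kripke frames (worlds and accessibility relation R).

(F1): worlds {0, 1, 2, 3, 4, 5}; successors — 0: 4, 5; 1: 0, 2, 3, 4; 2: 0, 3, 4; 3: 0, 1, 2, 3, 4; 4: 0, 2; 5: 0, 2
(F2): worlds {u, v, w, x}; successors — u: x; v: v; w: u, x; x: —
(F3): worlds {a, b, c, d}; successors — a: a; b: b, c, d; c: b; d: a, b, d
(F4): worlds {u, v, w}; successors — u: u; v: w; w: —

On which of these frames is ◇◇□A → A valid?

(F4)

Frame correspondent (Sahlqvist): ∀x ∀y (xR²y → ∃w (yRw ∧ x = w)) — i.e. a generalized confluence (Geach) condition.
(F1): fails — 0R²0 but no w with 0Rw and 0=w.
(F2): fails — wR²x but no t with xRt and w=t.
(F3): fails — bR²a but no w with aRw and b=w.
(F4): ✓.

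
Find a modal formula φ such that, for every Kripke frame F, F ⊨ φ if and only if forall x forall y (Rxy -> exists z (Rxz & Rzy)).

The condition is density. The C4 schema □□r → □r defines it.

□□r → □r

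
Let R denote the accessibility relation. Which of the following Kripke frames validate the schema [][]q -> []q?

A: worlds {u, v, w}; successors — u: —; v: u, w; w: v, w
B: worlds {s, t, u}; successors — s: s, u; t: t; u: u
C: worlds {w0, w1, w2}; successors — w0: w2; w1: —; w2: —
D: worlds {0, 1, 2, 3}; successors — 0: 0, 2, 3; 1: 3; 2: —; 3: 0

This is the axiom for density; its first-order frame correspondent is forall x forall y (Rxy -> exists z (Rxz & Rzy)).
A: fails — Rvu but no z with Rvz and Rzu.
B: ✓.
C: fails — Rw0w2 but no z with Rw0z and Rzw2.
D: fails — R13 but no z with R1z and Rz3.

B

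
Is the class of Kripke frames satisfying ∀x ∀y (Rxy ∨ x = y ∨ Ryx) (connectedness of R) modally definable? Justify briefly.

Not modally definable

Modal frame validity is preserved under disjoint unions.
Take 4 disjoint single-world reflexive frames: each is trivially connected, but their disjoint union has 4 worlds with no edge between distinct components, so it is not connected.
So no modal formula (or set of formulas) defines exactly the connected frames.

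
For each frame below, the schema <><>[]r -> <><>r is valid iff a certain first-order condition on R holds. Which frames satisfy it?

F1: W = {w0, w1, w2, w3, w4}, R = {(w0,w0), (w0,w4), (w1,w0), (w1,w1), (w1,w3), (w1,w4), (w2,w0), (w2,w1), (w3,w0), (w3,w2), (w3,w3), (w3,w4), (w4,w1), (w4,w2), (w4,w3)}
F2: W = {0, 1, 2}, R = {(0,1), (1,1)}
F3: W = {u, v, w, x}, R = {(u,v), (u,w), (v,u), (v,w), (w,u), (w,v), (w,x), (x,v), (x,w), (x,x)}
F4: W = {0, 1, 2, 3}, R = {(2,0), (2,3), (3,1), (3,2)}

F1, F2, F3

The schema corresponds to a generalized confluence (Geach) condition: forall x forall y (x R^2 y -> exists w (yRw & x R^2 w)).
F1: holds.
F2: holds.
F3: holds.
F4: fails — 2R²1 but no w with 1Rw and 2R²w.
Valid on: F1, F2, F3.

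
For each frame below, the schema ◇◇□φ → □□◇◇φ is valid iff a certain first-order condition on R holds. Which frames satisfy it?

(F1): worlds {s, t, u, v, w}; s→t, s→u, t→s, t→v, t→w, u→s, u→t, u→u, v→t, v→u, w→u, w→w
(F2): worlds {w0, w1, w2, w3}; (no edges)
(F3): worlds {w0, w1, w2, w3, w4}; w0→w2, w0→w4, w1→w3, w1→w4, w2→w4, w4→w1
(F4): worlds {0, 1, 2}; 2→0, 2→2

Frame correspondent (Sahlqvist): ∀x ∀y ∀z ((xR²y ∧ xR²z) → ∃w (yRw ∧ zR²w)) — i.e. a generalized confluence (Geach) condition.
(F1): ✓.
(F2): ✓.
(F3): fails — w0R²w1, w0R²w1 but no w with w1Rw and w1R²w.
(F4): fails — 2R²0, 2R²0 but no w with 0Rw and 0R²w.

(F1), (F2)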